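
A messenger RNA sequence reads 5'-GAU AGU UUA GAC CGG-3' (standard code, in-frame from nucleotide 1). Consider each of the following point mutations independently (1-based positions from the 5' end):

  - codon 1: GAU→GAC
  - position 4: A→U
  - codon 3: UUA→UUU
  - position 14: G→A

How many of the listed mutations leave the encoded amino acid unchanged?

1

Codon 1: GAU (Asp) → GAC (Asp) — synonymous.
Codon 2: AGU (Ser) → UGU (Cys) — missense.
Codon 3: UUA (Leu) → UUU (Phe) — missense.
Codon 5: CGG (Arg) → CAG (Gln) — missense.
Synonymous: 1 of 4.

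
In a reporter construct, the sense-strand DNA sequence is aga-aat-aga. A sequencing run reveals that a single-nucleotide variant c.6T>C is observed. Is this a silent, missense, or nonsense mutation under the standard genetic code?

silent

Position 6 falls in codon 2: AAT → Asn.
After the substitution the codon is AAC → Asn.
Both encode Asn, so the change is synonymous.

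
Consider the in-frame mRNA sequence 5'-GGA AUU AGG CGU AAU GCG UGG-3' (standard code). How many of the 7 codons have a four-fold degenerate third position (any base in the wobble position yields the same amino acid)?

Codon 1 GGA (Gly): third position 4-fold.
Codon 2 AUU (Ile): third position 3-fold.
Codon 3 AGG (Arg): third position 2-fold.
Codon 4 CGU (Arg): third position 4-fold.
Codon 5 AAU (Asn): third position 2-fold.
Codon 6 GCG (Ala): third position 4-fold.
Codon 7 UGG (Trp): third position 1-fold.
Four-fold degenerate third positions: 3.

3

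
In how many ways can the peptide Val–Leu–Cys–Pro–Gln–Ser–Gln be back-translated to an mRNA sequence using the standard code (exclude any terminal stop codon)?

4608

Val: 4 codons.
Leu: 6 codons.
Cys: 2 codons.
Pro: 4 codons.
Gln: 2 codons.
Ser: 6 codons.
Gln: 2 codons.
4 × 6 × 2 × 4 × 2 × 6 × 2 = 4608.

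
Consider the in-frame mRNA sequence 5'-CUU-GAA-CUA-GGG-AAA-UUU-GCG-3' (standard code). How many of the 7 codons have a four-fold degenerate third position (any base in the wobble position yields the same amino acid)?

4

Codon 1 CUU (Leu): third position 4-fold.
Codon 2 GAA (Glu): third position 2-fold.
Codon 3 CUA (Leu): third position 4-fold.
Codon 4 GGG (Gly): third position 4-fold.
Codon 5 AAA (Lys): third position 2-fold.
Codon 6 UUU (Phe): third position 2-fold.
Codon 7 GCG (Ala): third position 4-fold.
Four-fold degenerate third positions: 4.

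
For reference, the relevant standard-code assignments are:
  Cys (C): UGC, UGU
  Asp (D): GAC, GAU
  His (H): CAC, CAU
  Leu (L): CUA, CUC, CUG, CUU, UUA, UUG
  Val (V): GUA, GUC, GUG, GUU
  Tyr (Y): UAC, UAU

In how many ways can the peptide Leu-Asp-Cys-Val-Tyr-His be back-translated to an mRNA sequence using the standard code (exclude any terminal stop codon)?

384

Leu: 6 codons.
Asp: 2 codons.
Cys: 2 codons.
Val: 4 codons.
Tyr: 2 codons.
His: 2 codons.
6 × 2 × 2 × 4 × 2 × 2 = 384.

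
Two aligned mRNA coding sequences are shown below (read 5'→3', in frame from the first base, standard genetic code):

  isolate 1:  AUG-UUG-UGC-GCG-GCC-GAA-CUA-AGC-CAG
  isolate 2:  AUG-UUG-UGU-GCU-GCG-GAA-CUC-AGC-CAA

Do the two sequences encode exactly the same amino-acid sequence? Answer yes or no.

yes

Codon 1: AUG Met / AUG Met — identical.
Codon 2: UUG Leu / UUG Leu — identical.
Codon 3: UGC Cys / UGU Cys — synonymous.
Codon 4: GCG Ala / GCU Ala — synonymous.
Codon 5: GCC Ala / GCG Ala — synonymous.
Codon 6: GAA Glu / GAA Glu — identical.
Codon 7: CUA Leu / CUC Leu — synonymous.
Codon 8: AGC Ser / AGC Ser — identical.
Codon 9: CAG Gln / CAA Gln — synonymous.
Nonsynonymous differences: 0 → same protein.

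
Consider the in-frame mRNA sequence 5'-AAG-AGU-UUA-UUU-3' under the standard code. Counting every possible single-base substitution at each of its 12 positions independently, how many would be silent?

5

Codon 1 (AAG, Lys): 1 synonymous substitution.
Codon 2 (AGU, Ser): 1 synonymous substitution.
Codon 3 (UUA, Leu): 2 synonymous substitutions.
Codon 4 (UUU, Phe): 1 synonymous substitution.
Total: 1 + 1 + 2 + 1 = 5.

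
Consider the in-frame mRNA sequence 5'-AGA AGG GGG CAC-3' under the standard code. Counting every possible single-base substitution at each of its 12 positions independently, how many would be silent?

Codon 1 (AGA, Arg): 2 synonymous substitutions.
Codon 2 (AGG, Arg): 2 synonymous substitutions.
Codon 3 (GGG, Gly): 3 synonymous substitutions.
Codon 4 (CAC, His): 1 synonymous substitution.
Total: 2 + 2 + 3 + 1 = 8.

8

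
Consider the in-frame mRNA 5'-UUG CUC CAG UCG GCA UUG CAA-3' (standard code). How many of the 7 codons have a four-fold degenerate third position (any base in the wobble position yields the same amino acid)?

3

Codon 1 UUG (Leu): third position 2-fold.
Codon 2 CUC (Leu): third position 4-fold.
Codon 3 CAG (Gln): third position 2-fold.
Codon 4 UCG (Ser): third position 4-fold.
Codon 5 GCA (Ala): third position 4-fold.
Codon 6 UUG (Leu): third position 2-fold.
Codon 7 CAA (Gln): third position 2-fold.
Four-fold degenerate third positions: 3.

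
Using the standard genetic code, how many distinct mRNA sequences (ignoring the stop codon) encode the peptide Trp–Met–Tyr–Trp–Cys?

4

Trp: 1 codon.
Met: 1 codon.
Tyr: 2 codons.
Trp: 1 codon.
Cys: 2 codons.
1 × 1 × 2 × 1 × 2 = 4.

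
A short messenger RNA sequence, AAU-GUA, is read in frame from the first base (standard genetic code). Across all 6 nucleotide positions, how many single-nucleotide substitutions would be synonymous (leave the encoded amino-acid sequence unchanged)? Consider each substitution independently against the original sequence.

4

Codon 1 (AAU, Asn): 1 synonymous substitution.
Codon 2 (GUA, Val): 3 synonymous substitutions.
Total: 1 + 3 = 4.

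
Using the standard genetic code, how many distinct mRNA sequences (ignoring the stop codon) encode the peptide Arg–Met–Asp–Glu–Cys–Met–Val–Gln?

384

Arg: 6 codons.
Met: 1 codon.
Asp: 2 codons.
Glu: 2 codons.
Cys: 2 codons.
Met: 1 codon.
Val: 4 codons.
Gln: 2 codons.
6 × 1 × 2 × 2 × 2 × 1 × 4 × 2 = 384.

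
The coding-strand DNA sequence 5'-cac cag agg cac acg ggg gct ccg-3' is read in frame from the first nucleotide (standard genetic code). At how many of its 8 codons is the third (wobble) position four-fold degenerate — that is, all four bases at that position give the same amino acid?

Codon 1 CAC (His): third position 2-fold.
Codon 2 CAG (Gln): third position 2-fold.
Codon 3 AGG (Arg): third position 2-fold.
Codon 4 CAC (His): third position 2-fold.
Codon 5 ACG (Thr): third position 4-fold.
Codon 6 GGG (Gly): third position 4-fold.
Codon 7 GCT (Ala): third position 4-fold.
Codon 8 CCG (Pro): third position 4-fold.
Four-fold degenerate third positions: 4.

4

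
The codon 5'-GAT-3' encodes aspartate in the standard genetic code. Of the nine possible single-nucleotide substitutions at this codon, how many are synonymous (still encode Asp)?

1

Position 1: none → 0 synonymous.
Position 2: none → 0 synonymous.
Position 3: GAC → 1 synonymous.
Total: 0 + 0 + 1 = 1.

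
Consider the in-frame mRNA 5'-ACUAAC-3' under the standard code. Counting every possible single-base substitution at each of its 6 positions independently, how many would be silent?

Codon 1 (ACU, Thr): 3 synonymous substitutions.
Codon 2 (AAC, Asn): 1 synonymous substitution.
Total: 3 + 1 = 4.

4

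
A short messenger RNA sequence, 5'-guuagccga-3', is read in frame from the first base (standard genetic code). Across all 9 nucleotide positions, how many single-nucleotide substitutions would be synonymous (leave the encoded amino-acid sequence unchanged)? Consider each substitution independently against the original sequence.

8

Codon 1 (GUU, Val): 3 synonymous substitutions.
Codon 2 (AGC, Ser): 1 synonymous substitution.
Codon 3 (CGA, Arg): 4 synonymous substitutions.
Total: 3 + 1 + 4 = 8.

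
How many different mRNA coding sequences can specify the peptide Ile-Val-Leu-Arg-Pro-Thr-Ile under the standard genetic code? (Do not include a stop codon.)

Ile: 3 codons.
Val: 4 codons.
Leu: 6 codons.
Arg: 6 codons.
Pro: 4 codons.
Thr: 4 codons.
Ile: 3 codons.
3 × 4 × 6 × 6 × 4 × 4 × 3 = 20736.

20736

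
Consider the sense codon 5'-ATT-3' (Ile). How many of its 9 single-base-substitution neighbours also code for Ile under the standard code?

Position 1: none → 0 synonymous.
Position 2: none → 0 synonymous.
Position 3: ATC, ATA → 2 synonymous.
Total: 0 + 0 + 2 = 2.

2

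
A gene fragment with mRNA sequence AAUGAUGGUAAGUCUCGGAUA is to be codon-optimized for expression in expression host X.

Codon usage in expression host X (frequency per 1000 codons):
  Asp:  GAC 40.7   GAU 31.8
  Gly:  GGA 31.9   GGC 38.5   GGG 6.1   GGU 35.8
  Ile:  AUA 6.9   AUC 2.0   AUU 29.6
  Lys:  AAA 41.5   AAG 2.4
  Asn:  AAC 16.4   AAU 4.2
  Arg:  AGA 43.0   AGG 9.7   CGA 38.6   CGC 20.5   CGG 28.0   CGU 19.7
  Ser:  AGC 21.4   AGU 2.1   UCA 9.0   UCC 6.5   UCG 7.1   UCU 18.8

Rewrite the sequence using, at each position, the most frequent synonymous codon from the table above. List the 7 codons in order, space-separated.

Codon 1 (Asn): best is AAC at 16.4.
Codon 2 (Asp): best is GAC at 40.7.
Codon 3 (Gly): best is GGC at 38.5.
Codon 4 (Lys): best is AAA at 41.5.
Codon 5 (Ser): best is AGC at 21.4.
Codon 6 (Arg): best is AGA at 43.0.
Codon 7 (Ile): best is AUU at 29.6.

AAC GAC GGC AAA AGC AGA AUU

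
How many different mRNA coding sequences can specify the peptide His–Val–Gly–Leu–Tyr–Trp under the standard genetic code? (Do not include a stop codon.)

384

His: 2 codons.
Val: 4 codons.
Gly: 4 codons.
Leu: 6 codons.
Tyr: 2 codons.
Trp: 1 codon.
2 × 4 × 4 × 6 × 2 × 1 = 384.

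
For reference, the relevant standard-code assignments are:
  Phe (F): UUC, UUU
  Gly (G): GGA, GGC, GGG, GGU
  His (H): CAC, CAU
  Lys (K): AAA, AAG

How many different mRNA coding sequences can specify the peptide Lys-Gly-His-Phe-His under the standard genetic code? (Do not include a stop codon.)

64

Lys: 2 codons.
Gly: 4 codons.
His: 2 codons.
Phe: 2 codons.
His: 2 codons.
2 × 4 × 2 × 2 × 2 = 64.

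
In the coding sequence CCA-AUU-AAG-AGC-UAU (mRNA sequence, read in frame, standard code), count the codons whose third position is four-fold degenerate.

1

Codon 1 CCA (Pro): third position 4-fold.
Codon 2 AUU (Ile): third position 3-fold.
Codon 3 AAG (Lys): third position 2-fold.
Codon 4 AGC (Ser): third position 2-fold.
Codon 5 UAU (Tyr): third position 2-fold.
Four-fold degenerate third positions: 1.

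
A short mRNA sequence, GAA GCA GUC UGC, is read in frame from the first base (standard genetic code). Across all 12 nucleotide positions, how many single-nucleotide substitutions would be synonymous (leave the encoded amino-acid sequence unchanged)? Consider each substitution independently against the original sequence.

8

Codon 1 (GAA, Glu): 1 synonymous substitution.
Codon 2 (GCA, Ala): 3 synonymous substitutions.
Codon 3 (GUC, Val): 3 synonymous substitutions.
Codon 4 (UGC, Cys): 1 synonymous substitution.
Total: 1 + 3 + 3 + 1 = 8.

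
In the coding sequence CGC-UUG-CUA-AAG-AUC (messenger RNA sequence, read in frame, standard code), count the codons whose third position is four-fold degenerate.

2

Codon 1 CGC (Arg): third position 4-fold.
Codon 2 UUG (Leu): third position 2-fold.
Codon 3 CUA (Leu): third position 4-fold.
Codon 4 AAG (Lys): third position 2-fold.
Codon 5 AUC (Ile): third position 3-fold.
Four-fold degenerate third positions: 2.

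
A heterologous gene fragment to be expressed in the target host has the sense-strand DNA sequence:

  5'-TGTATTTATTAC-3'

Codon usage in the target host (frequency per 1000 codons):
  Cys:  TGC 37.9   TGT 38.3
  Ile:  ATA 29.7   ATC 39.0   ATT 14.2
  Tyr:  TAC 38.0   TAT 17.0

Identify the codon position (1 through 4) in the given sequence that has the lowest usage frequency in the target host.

2

Codon 1 TGT (Cys): 38.3 per 1000.
Codon 2 ATT (Ile): 14.2 per 1000.
Codon 3 TAT (Tyr): 17.0 per 1000.
Codon 4 TAC (Tyr): 38.0 per 1000.
Lowest frequency is 14.2 at codon 2.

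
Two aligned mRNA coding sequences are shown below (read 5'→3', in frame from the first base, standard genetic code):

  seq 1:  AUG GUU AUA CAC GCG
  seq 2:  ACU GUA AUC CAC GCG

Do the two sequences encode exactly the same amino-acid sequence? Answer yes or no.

Codon 1: AUG Met / ACU Thr — nonsynonymous.
Codon 2: GUU Val / GUA Val — synonymous.
Codon 3: AUA Ile / AUC Ile — synonymous.
Codon 4: CAC His / CAC His — identical.
Codon 5: GCG Ala / GCG Ala — identical.
Nonsynonymous differences: 1 → different protein.

no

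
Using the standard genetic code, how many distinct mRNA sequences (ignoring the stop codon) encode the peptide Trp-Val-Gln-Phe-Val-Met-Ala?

Trp: 1 codon.
Val: 4 codons.
Gln: 2 codons.
Phe: 2 codons.
Val: 4 codons.
Met: 1 codon.
Ala: 4 codons.
1 × 4 × 2 × 2 × 4 × 1 × 4 = 256.

256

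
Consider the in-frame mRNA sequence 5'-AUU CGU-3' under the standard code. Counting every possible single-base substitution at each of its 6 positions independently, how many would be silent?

5

Codon 1 (AUU, Ile): 2 synonymous substitutions.
Codon 2 (CGU, Arg): 3 synonymous substitutions.
Total: 2 + 3 = 5.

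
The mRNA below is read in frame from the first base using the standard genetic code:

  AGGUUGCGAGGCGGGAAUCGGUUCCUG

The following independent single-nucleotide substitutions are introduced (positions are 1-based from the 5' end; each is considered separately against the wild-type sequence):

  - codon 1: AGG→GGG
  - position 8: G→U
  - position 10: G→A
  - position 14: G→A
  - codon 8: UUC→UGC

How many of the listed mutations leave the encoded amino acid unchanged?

0

Codon 1: AGG (Arg) → GGG (Gly) — missense.
Codon 3: CGA (Arg) → CUA (Leu) — missense.
Codon 4: GGC (Gly) → AGC (Ser) — missense.
Codon 5: GGG (Gly) → GAG (Glu) — missense.
Codon 8: UUC (Phe) → UGC (Cys) — missense.
Synonymous: 0 of 5.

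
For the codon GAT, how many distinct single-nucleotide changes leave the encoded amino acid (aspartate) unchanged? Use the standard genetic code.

Position 1: none → 0 synonymous.
Position 2: none → 0 synonymous.
Position 3: GAC → 1 synonymous.
Total: 0 + 0 + 1 = 1.

1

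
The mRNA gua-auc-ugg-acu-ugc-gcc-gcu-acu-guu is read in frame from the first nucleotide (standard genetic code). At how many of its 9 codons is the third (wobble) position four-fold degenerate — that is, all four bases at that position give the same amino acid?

6

Codon 1 GUA (Val): third position 4-fold.
Codon 2 AUC (Ile): third position 3-fold.
Codon 3 UGG (Trp): third position 1-fold.
Codon 4 ACU (Thr): third position 4-fold.
Codon 5 UGC (Cys): third position 2-fold.
Codon 6 GCC (Ala): third position 4-fold.
Codon 7 GCU (Ala): third position 4-fold.
Codon 8 ACU (Thr): third position 4-fold.
Codon 9 GUU (Val): third position 4-fold.
Four-fold degenerate third positions: 6.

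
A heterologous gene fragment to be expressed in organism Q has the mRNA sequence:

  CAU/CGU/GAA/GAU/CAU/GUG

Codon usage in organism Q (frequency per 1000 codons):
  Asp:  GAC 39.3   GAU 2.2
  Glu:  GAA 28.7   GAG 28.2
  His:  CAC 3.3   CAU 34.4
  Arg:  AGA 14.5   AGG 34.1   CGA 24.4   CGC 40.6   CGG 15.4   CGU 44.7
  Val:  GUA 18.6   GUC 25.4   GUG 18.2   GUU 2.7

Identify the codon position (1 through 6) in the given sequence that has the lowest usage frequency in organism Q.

4

Codon 1 CAU (His): 34.4 per 1000.
Codon 2 CGU (Arg): 44.7 per 1000.
Codon 3 GAA (Glu): 28.7 per 1000.
Codon 4 GAU (Asp): 2.2 per 1000.
Codon 5 CAU (His): 34.4 per 1000.
Codon 6 GUG (Val): 18.2 per 1000.
Lowest frequency is 2.2 at codon 4.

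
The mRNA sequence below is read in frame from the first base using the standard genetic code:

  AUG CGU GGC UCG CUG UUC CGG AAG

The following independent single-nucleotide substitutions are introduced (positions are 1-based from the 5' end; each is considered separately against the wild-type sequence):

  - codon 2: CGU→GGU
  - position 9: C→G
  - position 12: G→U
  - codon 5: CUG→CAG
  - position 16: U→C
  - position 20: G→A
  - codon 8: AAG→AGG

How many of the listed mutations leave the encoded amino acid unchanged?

2

Codon 2: CGU (Arg) → GGU (Gly) — missense.
Codon 3: GGC (Gly) → GGG (Gly) — synonymous.
Codon 4: UCG (Ser) → UCU (Ser) — synonymous.
Codon 5: CUG (Leu) → CAG (Gln) — missense.
Codon 6: UUC (Phe) → CUC (Leu) — missense.
Codon 7: CGG (Arg) → CAG (Gln) — missense.
Codon 8: AAG (Lys) → AGG (Arg) — missense.
Synonymous: 2 of 7.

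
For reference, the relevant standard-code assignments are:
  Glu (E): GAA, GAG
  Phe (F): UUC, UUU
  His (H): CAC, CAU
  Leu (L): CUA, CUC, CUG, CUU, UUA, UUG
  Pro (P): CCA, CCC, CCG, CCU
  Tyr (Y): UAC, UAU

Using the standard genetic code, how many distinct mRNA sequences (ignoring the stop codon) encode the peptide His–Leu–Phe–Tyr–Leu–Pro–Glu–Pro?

9216

His: 2 codons.
Leu: 6 codons.
Phe: 2 codons.
Tyr: 2 codons.
Leu: 6 codons.
Pro: 4 codons.
Glu: 2 codons.
Pro: 4 codons.
2 × 6 × 2 × 2 × 6 × 4 × 2 × 4 = 9216.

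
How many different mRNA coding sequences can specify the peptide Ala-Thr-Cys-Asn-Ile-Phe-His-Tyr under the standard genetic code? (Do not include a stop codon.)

Ala: 4 codons.
Thr: 4 codons.
Cys: 2 codons.
Asn: 2 codons.
Ile: 3 codons.
Phe: 2 codons.
His: 2 codons.
Tyr: 2 codons.
4 × 4 × 2 × 2 × 3 × 2 × 2 × 2 = 1536.

1536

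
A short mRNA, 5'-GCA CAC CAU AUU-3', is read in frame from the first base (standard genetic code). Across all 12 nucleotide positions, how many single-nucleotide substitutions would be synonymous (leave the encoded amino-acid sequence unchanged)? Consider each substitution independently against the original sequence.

7

Codon 1 (GCA, Ala): 3 synonymous substitutions.
Codon 2 (CAC, His): 1 synonymous substitution.
Codon 3 (CAU, His): 1 synonymous substitution.
Codon 4 (AUU, Ile): 2 synonymous substitutions.
Total: 3 + 1 + 1 + 2 = 7.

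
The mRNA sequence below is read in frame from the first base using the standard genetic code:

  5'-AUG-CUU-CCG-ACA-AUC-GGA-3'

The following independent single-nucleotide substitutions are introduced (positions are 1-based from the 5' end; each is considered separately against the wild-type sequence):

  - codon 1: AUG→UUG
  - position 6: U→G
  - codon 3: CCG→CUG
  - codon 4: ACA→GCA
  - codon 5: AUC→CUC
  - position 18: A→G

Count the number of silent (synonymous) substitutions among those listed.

Codon 1: AUG (Met) → UUG (Leu) — missense.
Codon 2: CUU (Leu) → CUG (Leu) — synonymous.
Codon 3: CCG (Pro) → CUG (Leu) — missense.
Codon 4: ACA (Thr) → GCA (Ala) — missense.
Codon 5: AUC (Ile) → CUC (Leu) — missense.
Codon 6: GGA (Gly) → GGG (Gly) — synonymous.
Synonymous: 2 of 6.

2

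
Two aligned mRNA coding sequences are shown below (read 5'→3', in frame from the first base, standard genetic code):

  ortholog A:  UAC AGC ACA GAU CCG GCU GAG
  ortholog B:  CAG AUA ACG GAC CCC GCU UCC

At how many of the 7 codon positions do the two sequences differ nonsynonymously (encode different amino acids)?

3

Codon 1: UAC Tyr / CAG Gln — nonsynonymous.
Codon 2: AGC Ser / AUA Ile — nonsynonymous.
Codon 3: ACA Thr / ACG Thr — synonymous.
Codon 4: GAU Asp / GAC Asp — synonymous.
Codon 5: CCG Pro / CCC Pro — synonymous.
Codon 6: GCU Ala / GCU Ala — identical.
Codon 7: GAG Glu / UCC Ser — nonsynonymous.
Nonsynonymous differences: 3.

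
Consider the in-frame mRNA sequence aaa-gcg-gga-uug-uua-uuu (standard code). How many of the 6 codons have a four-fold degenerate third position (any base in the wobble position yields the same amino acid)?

Codon 1 AAA (Lys): third position 2-fold.
Codon 2 GCG (Ala): third position 4-fold.
Codon 3 GGA (Gly): third position 4-fold.
Codon 4 UUG (Leu): third position 2-fold.
Codon 5 UUA (Leu): third position 2-fold.
Codon 6 UUU (Phe): third position 2-fold.
Four-fold degenerate third positions: 2.

2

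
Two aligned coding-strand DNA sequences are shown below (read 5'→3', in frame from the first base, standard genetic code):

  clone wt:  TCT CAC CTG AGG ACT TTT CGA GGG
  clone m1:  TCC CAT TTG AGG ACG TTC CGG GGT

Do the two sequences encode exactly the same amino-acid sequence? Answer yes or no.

Codon 1: TCT Ser / TCC Ser — synonymous.
Codon 2: CAC His / CAT His — synonymous.
Codon 3: CTG Leu / TTG Leu — synonymous.
Codon 4: AGG Arg / AGG Arg — identical.
Codon 5: ACT Thr / ACG Thr — synonymous.
Codon 6: TTT Phe / TTC Phe — synonymous.
Codon 7: CGA Arg / CGG Arg — synonymous.
Codon 8: GGG Gly / GGT Gly — synonymous.
Nonsynonymous differences: 0 → same protein.

yes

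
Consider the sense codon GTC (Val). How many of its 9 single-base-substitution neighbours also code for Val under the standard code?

3

Position 1: none → 0 synonymous.
Position 2: none → 0 synonymous.
Position 3: GTT, GTA, GTG → 3 synonymous.
Total: 0 + 0 + 3 = 3.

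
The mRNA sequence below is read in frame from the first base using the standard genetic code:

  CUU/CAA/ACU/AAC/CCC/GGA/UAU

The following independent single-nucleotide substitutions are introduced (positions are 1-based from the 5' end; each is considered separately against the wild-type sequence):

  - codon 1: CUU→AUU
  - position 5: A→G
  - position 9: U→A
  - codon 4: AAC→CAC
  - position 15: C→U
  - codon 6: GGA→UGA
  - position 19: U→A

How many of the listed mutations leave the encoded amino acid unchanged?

Codon 1: CUU (Leu) → AUU (Ile) — missense.
Codon 2: CAA (Gln) → CGA (Arg) — missense.
Codon 3: ACU (Thr) → ACA (Thr) — synonymous.
Codon 4: AAC (Asn) → CAC (His) — missense.
Codon 5: CCC (Pro) → CCU (Pro) — synonymous.
Codon 6: GGA (Gly) → UGA (Stop) — nonsense.
Codon 7: UAU (Tyr) → AAU (Asn) — missense.
Synonymous: 2 of 7.

2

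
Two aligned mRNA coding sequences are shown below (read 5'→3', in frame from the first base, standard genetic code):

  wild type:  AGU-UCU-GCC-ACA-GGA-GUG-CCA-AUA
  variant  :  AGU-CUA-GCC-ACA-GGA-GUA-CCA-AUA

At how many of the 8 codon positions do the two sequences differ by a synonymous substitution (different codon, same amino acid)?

1

Codon 1: AGU Ser / AGU Ser — identical.
Codon 2: UCU Ser / CUA Leu — nonsynonymous.
Codon 3: GCC Ala / GCC Ala — identical.
Codon 4: ACA Thr / ACA Thr — identical.
Codon 5: GGA Gly / GGA Gly — identical.
Codon 6: GUG Val / GUA Val — synonymous.
Codon 7: CCA Pro / CCA Pro — identical.
Codon 8: AUA Ile / AUA Ile — identical.
Synonymous differences: 1.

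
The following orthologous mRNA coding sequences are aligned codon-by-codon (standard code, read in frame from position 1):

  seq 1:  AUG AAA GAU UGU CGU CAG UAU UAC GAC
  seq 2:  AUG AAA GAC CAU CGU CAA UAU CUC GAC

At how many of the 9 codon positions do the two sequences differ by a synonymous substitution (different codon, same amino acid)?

2

Codon 1: AUG Met / AUG Met — identical.
Codon 2: AAA Lys / AAA Lys — identical.
Codon 3: GAU Asp / GAC Asp — synonymous.
Codon 4: UGU Cys / CAU His — nonsynonymous.
Codon 5: CGU Arg / CGU Arg — identical.
Codon 6: CAG Gln / CAA Gln — synonymous.
Codon 7: UAU Tyr / UAU Tyr — identical.
Codon 8: UAC Tyr / CUC Leu — nonsynonymous.
Codon 9: GAC Asp / GAC Asp — identical.
Synonymous differences: 2.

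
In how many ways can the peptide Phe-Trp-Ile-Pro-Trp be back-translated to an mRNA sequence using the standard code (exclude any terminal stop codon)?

Phe: 2 codons.
Trp: 1 codon.
Ile: 3 codons.
Pro: 4 codons.
Trp: 1 codon.
2 × 1 × 3 × 4 × 1 = 24.

24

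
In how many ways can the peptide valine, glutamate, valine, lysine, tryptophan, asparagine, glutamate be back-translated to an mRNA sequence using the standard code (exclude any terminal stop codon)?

Val: 4 codons.
Glu: 2 codons.
Val: 4 codons.
Lys: 2 codons.
Trp: 1 codon.
Asn: 2 codons.
Glu: 2 codons.
4 × 2 × 4 × 2 × 1 × 2 × 2 = 256.

256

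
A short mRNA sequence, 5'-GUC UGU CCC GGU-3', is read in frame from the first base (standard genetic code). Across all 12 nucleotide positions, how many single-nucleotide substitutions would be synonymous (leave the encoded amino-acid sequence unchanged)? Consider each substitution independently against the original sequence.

Codon 1 (GUC, Val): 3 synonymous substitutions.
Codon 2 (UGU, Cys): 1 synonymous substitution.
Codon 3 (CCC, Pro): 3 synonymous substitutions.
Codon 4 (GGU, Gly): 3 synonymous substitutions.
Total: 3 + 1 + 3 + 3 = 10.

10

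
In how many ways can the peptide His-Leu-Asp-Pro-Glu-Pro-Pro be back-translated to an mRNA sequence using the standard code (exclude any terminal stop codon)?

3072

His: 2 codons.
Leu: 6 codons.
Asp: 2 codons.
Pro: 4 codons.
Glu: 2 codons.
Pro: 4 codons.
Pro: 4 codons.
2 × 6 × 2 × 4 × 2 × 4 × 4 = 3072.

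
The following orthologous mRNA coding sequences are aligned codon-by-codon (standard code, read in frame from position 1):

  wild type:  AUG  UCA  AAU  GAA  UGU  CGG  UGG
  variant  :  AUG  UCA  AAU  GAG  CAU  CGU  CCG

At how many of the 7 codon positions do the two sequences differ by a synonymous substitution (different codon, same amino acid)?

Codon 1: AUG Met / AUG Met — identical.
Codon 2: UCA Ser / UCA Ser — identical.
Codon 3: AAU Asn / AAU Asn — identical.
Codon 4: GAA Glu / GAG Glu — synonymous.
Codon 5: UGU Cys / CAU His — nonsynonymous.
Codon 6: CGG Arg / CGU Arg — synonymous.
Codon 7: UGG Trp / CCG Pro — nonsynonymous.
Synonymous differences: 2.

2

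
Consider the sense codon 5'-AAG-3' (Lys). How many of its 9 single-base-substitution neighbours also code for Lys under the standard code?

Position 1: none → 0 synonymous.
Position 2: none → 0 synonymous.
Position 3: AAA → 1 synonymous.
Total: 0 + 0 + 1 = 1.

1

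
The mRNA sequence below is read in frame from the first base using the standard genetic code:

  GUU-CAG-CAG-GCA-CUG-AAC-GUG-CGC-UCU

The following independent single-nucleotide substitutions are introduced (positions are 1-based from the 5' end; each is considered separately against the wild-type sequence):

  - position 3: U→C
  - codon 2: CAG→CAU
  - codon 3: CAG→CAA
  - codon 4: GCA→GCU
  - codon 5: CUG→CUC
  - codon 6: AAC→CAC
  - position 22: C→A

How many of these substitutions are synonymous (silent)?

Codon 1: GUU (Val) → GUC (Val) — synonymous.
Codon 2: CAG (Gln) → CAU (His) — missense.
Codon 3: CAG (Gln) → CAA (Gln) — synonymous.
Codon 4: GCA (Ala) → GCU (Ala) — synonymous.
Codon 5: CUG (Leu) → CUC (Leu) — synonymous.
Codon 6: AAC (Asn) → CAC (His) — missense.
Codon 8: CGC (Arg) → AGC (Ser) — missense.
Synonymous: 4 of 7.

4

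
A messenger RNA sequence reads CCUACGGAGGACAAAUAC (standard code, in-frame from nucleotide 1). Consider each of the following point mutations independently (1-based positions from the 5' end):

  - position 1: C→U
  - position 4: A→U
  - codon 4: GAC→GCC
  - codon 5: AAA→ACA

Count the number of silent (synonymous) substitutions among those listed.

Codon 1: CCU (Pro) → UCU (Ser) — missense.
Codon 2: ACG (Thr) → UCG (Ser) — missense.
Codon 4: GAC (Asp) → GCC (Ala) — missense.
Codon 5: AAA (Lys) → ACA (Thr) — missense.
Synonymous: 0 of 4.

0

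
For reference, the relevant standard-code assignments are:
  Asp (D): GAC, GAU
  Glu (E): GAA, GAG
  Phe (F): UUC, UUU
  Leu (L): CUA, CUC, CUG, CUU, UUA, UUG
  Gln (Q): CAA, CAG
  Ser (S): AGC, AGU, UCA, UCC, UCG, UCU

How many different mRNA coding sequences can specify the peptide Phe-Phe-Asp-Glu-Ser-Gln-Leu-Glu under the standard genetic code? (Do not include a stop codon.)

Phe: 2 codons.
Phe: 2 codons.
Asp: 2 codons.
Glu: 2 codons.
Ser: 6 codons.
Gln: 2 codons.
Leu: 6 codons.
Glu: 2 codons.
2 × 2 × 2 × 2 × 6 × 2 × 6 × 2 = 2304.

2304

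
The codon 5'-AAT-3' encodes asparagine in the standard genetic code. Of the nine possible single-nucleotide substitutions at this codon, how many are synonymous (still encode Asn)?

Position 1: none → 0 synonymous.
Position 2: none → 0 synonymous.
Position 3: AAC → 1 synonymous.
Total: 0 + 0 + 1 = 1.

1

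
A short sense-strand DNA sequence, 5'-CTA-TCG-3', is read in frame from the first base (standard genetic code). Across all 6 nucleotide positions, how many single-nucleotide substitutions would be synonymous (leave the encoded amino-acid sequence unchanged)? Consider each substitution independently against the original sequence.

Codon 1 (CTA, Leu): 4 synonymous substitutions.
Codon 2 (TCG, Ser): 3 synonymous substitutions.
Total: 4 + 3 = 7.

7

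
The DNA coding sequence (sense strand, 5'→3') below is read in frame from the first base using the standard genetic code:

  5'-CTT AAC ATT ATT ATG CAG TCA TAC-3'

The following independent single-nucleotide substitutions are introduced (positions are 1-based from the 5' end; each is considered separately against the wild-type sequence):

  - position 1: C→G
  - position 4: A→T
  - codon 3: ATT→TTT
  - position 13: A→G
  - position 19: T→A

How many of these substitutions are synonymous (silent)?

Codon 1: CTT (Leu) → GTT (Val) — missense.
Codon 2: AAC (Asn) → TAC (Tyr) — missense.
Codon 3: ATT (Ile) → TTT (Phe) — missense.
Codon 5: ATG (Met) → GTG (Val) — missense.
Codon 7: TCA (Ser) → ACA (Thr) — missense.
Synonymous: 0 of 5.

0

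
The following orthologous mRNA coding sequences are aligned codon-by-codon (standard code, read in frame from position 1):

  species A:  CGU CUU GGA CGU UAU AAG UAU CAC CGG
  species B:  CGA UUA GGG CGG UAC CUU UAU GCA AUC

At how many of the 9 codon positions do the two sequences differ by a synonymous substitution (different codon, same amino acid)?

5

Codon 1: CGU Arg / CGA Arg — synonymous.
Codon 2: CUU Leu / UUA Leu — synonymous.
Codon 3: GGA Gly / GGG Gly — synonymous.
Codon 4: CGU Arg / CGG Arg — synonymous.
Codon 5: UAU Tyr / UAC Tyr — synonymous.
Codon 6: AAG Lys / CUU Leu — nonsynonymous.
Codon 7: UAU Tyr / UAU Tyr — identical.
Codon 8: CAC His / GCA Ala — nonsynonymous.
Codon 9: CGG Arg / AUC Ile — nonsynonymous.
Synonymous differences: 5.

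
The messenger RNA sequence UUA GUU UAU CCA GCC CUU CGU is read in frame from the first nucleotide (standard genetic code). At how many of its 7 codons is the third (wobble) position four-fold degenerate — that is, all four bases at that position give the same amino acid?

5

Codon 1 UUA (Leu): third position 2-fold.
Codon 2 GUU (Val): third position 4-fold.
Codon 3 UAU (Tyr): third position 2-fold.
Codon 4 CCA (Pro): third position 4-fold.
Codon 5 GCC (Ala): third position 4-fold.
Codon 6 CUU (Leu): third position 4-fold.
Codon 7 CGU (Arg): third position 4-fold.
Four-fold degenerate third positions: 5.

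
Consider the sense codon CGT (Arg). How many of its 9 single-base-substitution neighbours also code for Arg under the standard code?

Position 1: none → 0 synonymous.
Position 2: none → 0 synonymous.
Position 3: CGC, CGA, CGG → 3 synonymous.
Total: 0 + 0 + 3 = 3.

3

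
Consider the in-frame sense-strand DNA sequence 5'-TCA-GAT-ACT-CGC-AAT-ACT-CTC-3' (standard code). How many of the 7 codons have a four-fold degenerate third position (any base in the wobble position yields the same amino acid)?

5

Codon 1 TCA (Ser): third position 4-fold.
Codon 2 GAT (Asp): third position 2-fold.
Codon 3 ACT (Thr): third position 4-fold.
Codon 4 CGC (Arg): third position 4-fold.
Codon 5 AAT (Asn): third position 2-fold.
Codon 6 ACT (Thr): third position 4-fold.
Codon 7 CTC (Leu): third position 4-fold.
Four-fold degenerate third positions: 5.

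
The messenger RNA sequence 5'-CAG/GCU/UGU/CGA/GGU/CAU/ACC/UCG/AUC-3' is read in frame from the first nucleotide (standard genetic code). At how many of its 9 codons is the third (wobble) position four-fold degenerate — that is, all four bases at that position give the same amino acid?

5

Codon 1 CAG (Gln): third position 2-fold.
Codon 2 GCU (Ala): third position 4-fold.
Codon 3 UGU (Cys): third position 2-fold.
Codon 4 CGA (Arg): third position 4-fold.
Codon 5 GGU (Gly): third position 4-fold.
Codon 6 CAU (His): third position 2-fold.
Codon 7 ACC (Thr): third position 4-fold.
Codon 8 UCG (Ser): third position 4-fold.
Codon 9 AUC (Ile): third position 3-fold.
Four-fold degenerate third positions: 5.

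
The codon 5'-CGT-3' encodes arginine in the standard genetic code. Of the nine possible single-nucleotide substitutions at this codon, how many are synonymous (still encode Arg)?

Position 1: none → 0 synonymous.
Position 2: none → 0 synonymous.
Position 3: CGC, CGA, CGG → 3 synonymous.
Total: 0 + 0 + 3 = 3.

3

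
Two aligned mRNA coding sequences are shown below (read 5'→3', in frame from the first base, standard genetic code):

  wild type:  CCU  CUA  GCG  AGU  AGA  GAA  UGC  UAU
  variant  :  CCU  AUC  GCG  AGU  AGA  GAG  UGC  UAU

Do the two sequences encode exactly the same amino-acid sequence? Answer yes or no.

no

Codon 1: CCU Pro / CCU Pro — identical.
Codon 2: CUA Leu / AUC Ile — nonsynonymous.
Codon 3: GCG Ala / GCG Ala — identical.
Codon 4: AGU Ser / AGU Ser — identical.
Codon 5: AGA Arg / AGA Arg — identical.
Codon 6: GAA Glu / GAG Glu — synonymous.
Codon 7: UGC Cys / UGC Cys — identical.
Codon 8: UAU Tyr / UAU Tyr — identical.
Nonsynonymous differences: 1 → different protein.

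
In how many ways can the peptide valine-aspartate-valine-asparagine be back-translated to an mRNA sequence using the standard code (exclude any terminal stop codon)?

Val: 4 codons.
Asp: 2 codons.
Val: 4 codons.
Asn: 2 codons.
4 × 2 × 4 × 2 = 64.

64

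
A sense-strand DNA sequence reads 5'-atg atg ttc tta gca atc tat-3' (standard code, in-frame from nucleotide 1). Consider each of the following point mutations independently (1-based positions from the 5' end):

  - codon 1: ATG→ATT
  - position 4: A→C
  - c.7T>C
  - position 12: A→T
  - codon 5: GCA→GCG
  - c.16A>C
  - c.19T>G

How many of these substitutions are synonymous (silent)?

Codon 1: ATG (Met) → ATT (Ile) — missense.
Codon 2: ATG (Met) → CTG (Leu) — missense.
Codon 3: TTC (Phe) → CTC (Leu) — missense.
Codon 4: TTA (Leu) → TTT (Phe) — missense.
Codon 5: GCA (Ala) → GCG (Ala) — synonymous.
Codon 6: ATC (Ile) → CTC (Leu) — missense.
Codon 7: TAT (Tyr) → GAT (Asp) — missense.
Synonymous: 1 of 7.

1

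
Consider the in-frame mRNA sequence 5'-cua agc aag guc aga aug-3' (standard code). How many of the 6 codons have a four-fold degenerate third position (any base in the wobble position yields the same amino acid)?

Codon 1 CUA (Leu): third position 4-fold.
Codon 2 AGC (Ser): third position 2-fold.
Codon 3 AAG (Lys): third position 2-fold.
Codon 4 GUC (Val): third position 4-fold.
Codon 5 AGA (Arg): third position 2-fold.
Codon 6 AUG (Met): third position 1-fold.
Four-fold degenerate third positions: 2.

2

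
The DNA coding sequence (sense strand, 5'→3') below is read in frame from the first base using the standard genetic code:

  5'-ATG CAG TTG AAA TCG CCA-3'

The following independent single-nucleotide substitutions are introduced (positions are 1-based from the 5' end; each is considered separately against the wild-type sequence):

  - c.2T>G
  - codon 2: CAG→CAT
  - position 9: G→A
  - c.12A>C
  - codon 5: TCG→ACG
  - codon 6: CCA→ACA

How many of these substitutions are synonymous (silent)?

Codon 1: ATG (Met) → AGG (Arg) — missense.
Codon 2: CAG (Gln) → CAT (His) — missense.
Codon 3: TTG (Leu) → TTA (Leu) — synonymous.
Codon 4: AAA (Lys) → AAC (Asn) — missense.
Codon 5: TCG (Ser) → ACG (Thr) — missense.
Codon 6: CCA (Pro) → ACA (Thr) — missense.
Synonymous: 1 of 6.

1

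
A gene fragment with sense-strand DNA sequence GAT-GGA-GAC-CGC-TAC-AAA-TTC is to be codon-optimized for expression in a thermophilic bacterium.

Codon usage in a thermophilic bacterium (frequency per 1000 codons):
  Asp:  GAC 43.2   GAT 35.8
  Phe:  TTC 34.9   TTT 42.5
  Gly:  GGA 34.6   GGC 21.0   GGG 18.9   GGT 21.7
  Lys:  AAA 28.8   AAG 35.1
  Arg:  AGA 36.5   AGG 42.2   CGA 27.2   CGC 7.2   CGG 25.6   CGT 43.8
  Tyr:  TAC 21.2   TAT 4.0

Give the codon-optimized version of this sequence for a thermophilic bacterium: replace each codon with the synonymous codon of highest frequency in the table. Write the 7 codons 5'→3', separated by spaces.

GAC GGA GAC CGT TAC AAG TTT

Codon 1 (Asp): best is GAC at 43.2.
Codon 2 (Gly): best is GGA at 34.6.
Codon 3 (Asp): best is GAC at 43.2.
Codon 4 (Arg): best is CGT at 43.8.
Codon 5 (Tyr): best is TAC at 21.2.
Codon 6 (Lys): best is AAG at 35.1.
Codon 7 (Phe): best is TTT at 42.5.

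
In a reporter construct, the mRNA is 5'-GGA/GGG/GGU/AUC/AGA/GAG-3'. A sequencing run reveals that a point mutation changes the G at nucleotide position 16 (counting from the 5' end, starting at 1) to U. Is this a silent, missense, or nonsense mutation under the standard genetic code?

nonsense

Position 16 falls in codon 6: GAG → Glu.
After the substitution the codon is UAG → Stop.
The new codon is a stop codon, so this is a nonsense mutation.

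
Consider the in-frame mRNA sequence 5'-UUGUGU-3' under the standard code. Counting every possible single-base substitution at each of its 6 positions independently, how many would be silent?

Codon 1 (UUG, Leu): 2 synonymous substitutions.
Codon 2 (UGU, Cys): 1 synonymous substitution.
Total: 2 + 1 = 3.

3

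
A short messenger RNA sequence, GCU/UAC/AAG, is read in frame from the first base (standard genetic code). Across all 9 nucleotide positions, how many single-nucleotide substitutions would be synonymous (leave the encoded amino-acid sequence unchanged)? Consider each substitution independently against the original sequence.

5

Codon 1 (GCU, Ala): 3 synonymous substitutions.
Codon 2 (UAC, Tyr): 1 synonymous substitution.
Codon 3 (AAG, Lys): 1 synonymous substitution.
Total: 3 + 1 + 1 = 5.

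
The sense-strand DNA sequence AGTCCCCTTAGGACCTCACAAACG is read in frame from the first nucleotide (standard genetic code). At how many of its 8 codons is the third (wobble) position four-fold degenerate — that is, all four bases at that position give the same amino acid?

Codon 1 AGT (Ser): third position 2-fold.
Codon 2 CCC (Pro): third position 4-fold.
Codon 3 CTT (Leu): third position 4-fold.
Codon 4 AGG (Arg): third position 2-fold.
Codon 5 ACC (Thr): third position 4-fold.
Codon 6 TCA (Ser): third position 4-fold.
Codon 7 CAA (Gln): third position 2-fold.
Codon 8 ACG (Thr): third position 4-fold.
Four-fold degenerate third positions: 5.

5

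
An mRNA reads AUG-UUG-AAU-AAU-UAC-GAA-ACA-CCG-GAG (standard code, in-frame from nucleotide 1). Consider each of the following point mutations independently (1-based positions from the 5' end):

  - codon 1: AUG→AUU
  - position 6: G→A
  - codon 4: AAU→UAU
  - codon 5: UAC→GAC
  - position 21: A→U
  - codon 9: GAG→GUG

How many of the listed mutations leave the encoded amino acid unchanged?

Codon 1: AUG (Met) → AUU (Ile) — missense.
Codon 2: UUG (Leu) → UUA (Leu) — synonymous.
Codon 4: AAU (Asn) → UAU (Tyr) — missense.
Codon 5: UAC (Tyr) → GAC (Asp) — missense.
Codon 7: ACA (Thr) → ACU (Thr) — synonymous.
Codon 9: GAG (Glu) → GUG (Val) — missense.
Synonymous: 2 of 6.

2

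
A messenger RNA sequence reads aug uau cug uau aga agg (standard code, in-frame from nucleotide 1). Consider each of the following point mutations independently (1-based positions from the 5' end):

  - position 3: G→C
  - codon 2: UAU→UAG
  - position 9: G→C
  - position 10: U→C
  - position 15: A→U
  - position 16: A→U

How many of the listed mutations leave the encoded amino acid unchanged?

1

Codon 1: AUG (Met) → AUC (Ile) — missense.
Codon 2: UAU (Tyr) → UAG (Stop) — nonsense.
Codon 3: CUG (Leu) → CUC (Leu) — synonymous.
Codon 4: UAU (Tyr) → CAU (His) — missense.
Codon 5: AGA (Arg) → AGU (Ser) — missense.
Codon 6: AGG (Arg) → UGG (Trp) — missense.
Synonymous: 1 of 6.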